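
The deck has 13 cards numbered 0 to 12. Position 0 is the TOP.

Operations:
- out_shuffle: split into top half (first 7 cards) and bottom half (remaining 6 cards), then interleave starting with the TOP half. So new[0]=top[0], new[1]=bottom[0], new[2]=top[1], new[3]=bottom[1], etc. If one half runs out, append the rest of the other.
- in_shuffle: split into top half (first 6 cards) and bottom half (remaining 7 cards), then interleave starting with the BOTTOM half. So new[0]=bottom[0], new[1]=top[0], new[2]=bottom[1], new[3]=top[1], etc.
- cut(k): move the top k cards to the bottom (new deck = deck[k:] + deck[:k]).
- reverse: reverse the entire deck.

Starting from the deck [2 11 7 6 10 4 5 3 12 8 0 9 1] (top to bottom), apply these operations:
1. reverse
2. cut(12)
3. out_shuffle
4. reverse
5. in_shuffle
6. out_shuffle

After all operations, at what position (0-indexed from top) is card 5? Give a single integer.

Answer: 7

Derivation:
After op 1 (reverse): [1 9 0 8 12 3 5 4 10 6 7 11 2]
After op 2 (cut(12)): [2 1 9 0 8 12 3 5 4 10 6 7 11]
After op 3 (out_shuffle): [2 5 1 4 9 10 0 6 8 7 12 11 3]
After op 4 (reverse): [3 11 12 7 8 6 0 10 9 4 1 5 2]
After op 5 (in_shuffle): [0 3 10 11 9 12 4 7 1 8 5 6 2]
After op 6 (out_shuffle): [0 7 3 1 10 8 11 5 9 6 12 2 4]
Card 5 is at position 7.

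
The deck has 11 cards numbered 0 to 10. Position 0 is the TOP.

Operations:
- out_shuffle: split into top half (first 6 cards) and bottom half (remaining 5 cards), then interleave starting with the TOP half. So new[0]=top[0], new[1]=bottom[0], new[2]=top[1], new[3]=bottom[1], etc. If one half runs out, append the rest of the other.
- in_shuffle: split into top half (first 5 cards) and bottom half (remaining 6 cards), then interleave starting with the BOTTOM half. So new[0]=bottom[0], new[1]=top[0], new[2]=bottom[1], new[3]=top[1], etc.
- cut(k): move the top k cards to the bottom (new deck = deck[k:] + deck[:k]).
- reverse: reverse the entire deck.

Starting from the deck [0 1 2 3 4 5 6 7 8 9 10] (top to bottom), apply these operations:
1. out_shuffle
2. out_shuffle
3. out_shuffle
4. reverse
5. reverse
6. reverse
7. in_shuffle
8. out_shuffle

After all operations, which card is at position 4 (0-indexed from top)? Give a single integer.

After op 1 (out_shuffle): [0 6 1 7 2 8 3 9 4 10 5]
After op 2 (out_shuffle): [0 3 6 9 1 4 7 10 2 5 8]
After op 3 (out_shuffle): [0 7 3 10 6 2 9 5 1 8 4]
After op 4 (reverse): [4 8 1 5 9 2 6 10 3 7 0]
After op 5 (reverse): [0 7 3 10 6 2 9 5 1 8 4]
After op 6 (reverse): [4 8 1 5 9 2 6 10 3 7 0]
After op 7 (in_shuffle): [2 4 6 8 10 1 3 5 7 9 0]
After op 8 (out_shuffle): [2 3 4 5 6 7 8 9 10 0 1]
Position 4: card 6.

Answer: 6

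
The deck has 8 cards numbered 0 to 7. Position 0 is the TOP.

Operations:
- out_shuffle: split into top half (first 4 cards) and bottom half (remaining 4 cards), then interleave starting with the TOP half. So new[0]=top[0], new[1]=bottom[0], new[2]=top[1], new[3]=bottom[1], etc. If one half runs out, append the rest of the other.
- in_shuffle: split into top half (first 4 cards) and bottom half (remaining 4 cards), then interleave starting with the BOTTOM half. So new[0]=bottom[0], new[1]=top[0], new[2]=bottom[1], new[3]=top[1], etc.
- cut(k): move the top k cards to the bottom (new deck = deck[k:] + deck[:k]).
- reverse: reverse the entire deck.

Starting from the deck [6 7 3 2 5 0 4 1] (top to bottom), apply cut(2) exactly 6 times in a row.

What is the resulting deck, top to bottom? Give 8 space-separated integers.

Answer: 5 0 4 1 6 7 3 2

Derivation:
After op 1 (cut(2)): [3 2 5 0 4 1 6 7]
After op 2 (cut(2)): [5 0 4 1 6 7 3 2]
After op 3 (cut(2)): [4 1 6 7 3 2 5 0]
After op 4 (cut(2)): [6 7 3 2 5 0 4 1]
After op 5 (cut(2)): [3 2 5 0 4 1 6 7]
After op 6 (cut(2)): [5 0 4 1 6 7 3 2]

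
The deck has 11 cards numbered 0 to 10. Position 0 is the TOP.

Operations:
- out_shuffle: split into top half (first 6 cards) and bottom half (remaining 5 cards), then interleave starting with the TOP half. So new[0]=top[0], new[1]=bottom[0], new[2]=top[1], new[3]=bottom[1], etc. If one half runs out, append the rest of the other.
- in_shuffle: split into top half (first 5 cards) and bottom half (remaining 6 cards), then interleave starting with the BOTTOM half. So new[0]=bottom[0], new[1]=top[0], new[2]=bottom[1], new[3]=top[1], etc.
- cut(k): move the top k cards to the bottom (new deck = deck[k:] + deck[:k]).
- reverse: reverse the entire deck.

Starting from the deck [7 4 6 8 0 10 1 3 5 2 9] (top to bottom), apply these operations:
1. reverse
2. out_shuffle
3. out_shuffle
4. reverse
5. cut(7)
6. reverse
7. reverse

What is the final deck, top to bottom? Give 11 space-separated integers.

Answer: 4 0 3 9 6 10 5 7 8 1 2

Derivation:
After op 1 (reverse): [9 2 5 3 1 10 0 8 6 4 7]
After op 2 (out_shuffle): [9 0 2 8 5 6 3 4 1 7 10]
After op 3 (out_shuffle): [9 3 0 4 2 1 8 7 5 10 6]
After op 4 (reverse): [6 10 5 7 8 1 2 4 0 3 9]
After op 5 (cut(7)): [4 0 3 9 6 10 5 7 8 1 2]
After op 6 (reverse): [2 1 8 7 5 10 6 9 3 0 4]
After op 7 (reverse): [4 0 3 9 6 10 5 7 8 1 2]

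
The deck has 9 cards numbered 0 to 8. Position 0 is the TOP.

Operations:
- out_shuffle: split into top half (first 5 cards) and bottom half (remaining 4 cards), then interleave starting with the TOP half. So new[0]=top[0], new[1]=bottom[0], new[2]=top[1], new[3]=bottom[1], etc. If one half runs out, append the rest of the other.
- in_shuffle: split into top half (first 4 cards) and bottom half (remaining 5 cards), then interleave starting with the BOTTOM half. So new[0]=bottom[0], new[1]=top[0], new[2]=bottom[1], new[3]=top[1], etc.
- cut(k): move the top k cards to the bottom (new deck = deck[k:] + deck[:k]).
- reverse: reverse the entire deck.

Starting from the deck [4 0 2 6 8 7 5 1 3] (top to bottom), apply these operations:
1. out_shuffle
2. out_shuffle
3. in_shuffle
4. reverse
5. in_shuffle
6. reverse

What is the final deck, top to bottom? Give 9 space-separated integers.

After op 1 (out_shuffle): [4 7 0 5 2 1 6 3 8]
After op 2 (out_shuffle): [4 1 7 6 0 3 5 8 2]
After op 3 (in_shuffle): [0 4 3 1 5 7 8 6 2]
After op 4 (reverse): [2 6 8 7 5 1 3 4 0]
After op 5 (in_shuffle): [5 2 1 6 3 8 4 7 0]
After op 6 (reverse): [0 7 4 8 3 6 1 2 5]

Answer: 0 7 4 8 3 6 1 2 5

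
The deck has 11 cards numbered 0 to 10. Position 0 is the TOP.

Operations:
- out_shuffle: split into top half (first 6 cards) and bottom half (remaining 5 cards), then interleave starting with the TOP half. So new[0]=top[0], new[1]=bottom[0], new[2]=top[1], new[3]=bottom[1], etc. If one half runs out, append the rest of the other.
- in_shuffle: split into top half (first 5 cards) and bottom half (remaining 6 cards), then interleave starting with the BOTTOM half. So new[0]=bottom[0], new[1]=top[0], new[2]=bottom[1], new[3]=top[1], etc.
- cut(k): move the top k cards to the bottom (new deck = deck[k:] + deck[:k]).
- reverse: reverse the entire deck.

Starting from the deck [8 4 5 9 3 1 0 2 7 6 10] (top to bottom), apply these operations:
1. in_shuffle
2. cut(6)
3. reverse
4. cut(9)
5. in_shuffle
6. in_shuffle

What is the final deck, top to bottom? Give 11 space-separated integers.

After op 1 (in_shuffle): [1 8 0 4 2 5 7 9 6 3 10]
After op 2 (cut(6)): [7 9 6 3 10 1 8 0 4 2 5]
After op 3 (reverse): [5 2 4 0 8 1 10 3 6 9 7]
After op 4 (cut(9)): [9 7 5 2 4 0 8 1 10 3 6]
After op 5 (in_shuffle): [0 9 8 7 1 5 10 2 3 4 6]
After op 6 (in_shuffle): [5 0 10 9 2 8 3 7 4 1 6]

Answer: 5 0 10 9 2 8 3 7 4 1 6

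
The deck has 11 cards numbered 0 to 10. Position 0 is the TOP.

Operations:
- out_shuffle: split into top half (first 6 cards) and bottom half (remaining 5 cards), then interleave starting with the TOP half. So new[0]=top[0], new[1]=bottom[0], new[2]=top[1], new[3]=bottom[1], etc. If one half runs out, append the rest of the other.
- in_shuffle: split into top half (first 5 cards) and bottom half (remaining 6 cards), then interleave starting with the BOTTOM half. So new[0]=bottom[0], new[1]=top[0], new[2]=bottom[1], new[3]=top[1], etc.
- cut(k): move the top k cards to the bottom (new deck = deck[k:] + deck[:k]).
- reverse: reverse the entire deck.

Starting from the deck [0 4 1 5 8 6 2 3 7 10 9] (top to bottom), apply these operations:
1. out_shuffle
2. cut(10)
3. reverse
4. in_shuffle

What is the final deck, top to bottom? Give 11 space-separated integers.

After op 1 (out_shuffle): [0 2 4 3 1 7 5 10 8 9 6]
After op 2 (cut(10)): [6 0 2 4 3 1 7 5 10 8 9]
After op 3 (reverse): [9 8 10 5 7 1 3 4 2 0 6]
After op 4 (in_shuffle): [1 9 3 8 4 10 2 5 0 7 6]

Answer: 1 9 3 8 4 10 2 5 0 7 6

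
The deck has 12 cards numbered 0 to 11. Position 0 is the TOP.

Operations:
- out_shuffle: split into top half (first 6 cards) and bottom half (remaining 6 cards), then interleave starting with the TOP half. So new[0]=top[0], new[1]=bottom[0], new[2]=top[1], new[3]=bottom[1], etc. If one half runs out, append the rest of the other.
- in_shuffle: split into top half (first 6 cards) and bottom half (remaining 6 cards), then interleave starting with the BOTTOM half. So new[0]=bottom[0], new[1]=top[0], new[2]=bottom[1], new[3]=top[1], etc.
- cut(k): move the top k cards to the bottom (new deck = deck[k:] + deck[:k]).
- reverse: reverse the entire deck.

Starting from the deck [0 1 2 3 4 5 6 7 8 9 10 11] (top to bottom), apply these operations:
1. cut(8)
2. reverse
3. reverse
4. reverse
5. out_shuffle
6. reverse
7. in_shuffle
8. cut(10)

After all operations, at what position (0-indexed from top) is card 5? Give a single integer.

Answer: 4

Derivation:
After op 1 (cut(8)): [8 9 10 11 0 1 2 3 4 5 6 7]
After op 2 (reverse): [7 6 5 4 3 2 1 0 11 10 9 8]
After op 3 (reverse): [8 9 10 11 0 1 2 3 4 5 6 7]
After op 4 (reverse): [7 6 5 4 3 2 1 0 11 10 9 8]
After op 5 (out_shuffle): [7 1 6 0 5 11 4 10 3 9 2 8]
After op 6 (reverse): [8 2 9 3 10 4 11 5 0 6 1 7]
After op 7 (in_shuffle): [11 8 5 2 0 9 6 3 1 10 7 4]
After op 8 (cut(10)): [7 4 11 8 5 2 0 9 6 3 1 10]
Card 5 is at position 4.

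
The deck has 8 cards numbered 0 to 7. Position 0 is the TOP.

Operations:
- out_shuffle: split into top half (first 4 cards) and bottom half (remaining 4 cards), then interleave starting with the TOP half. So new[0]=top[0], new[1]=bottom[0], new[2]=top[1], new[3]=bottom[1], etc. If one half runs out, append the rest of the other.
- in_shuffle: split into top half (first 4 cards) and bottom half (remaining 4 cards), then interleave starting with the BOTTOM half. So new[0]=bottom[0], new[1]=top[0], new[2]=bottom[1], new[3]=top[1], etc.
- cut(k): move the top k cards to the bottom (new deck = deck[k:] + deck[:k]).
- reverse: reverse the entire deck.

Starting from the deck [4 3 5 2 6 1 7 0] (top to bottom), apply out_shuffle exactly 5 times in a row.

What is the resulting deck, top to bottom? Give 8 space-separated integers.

Answer: 4 5 6 7 3 2 1 0

Derivation:
After op 1 (out_shuffle): [4 6 3 1 5 7 2 0]
After op 2 (out_shuffle): [4 5 6 7 3 2 1 0]
After op 3 (out_shuffle): [4 3 5 2 6 1 7 0]
After op 4 (out_shuffle): [4 6 3 1 5 7 2 0]
After op 5 (out_shuffle): [4 5 6 7 3 2 1 0]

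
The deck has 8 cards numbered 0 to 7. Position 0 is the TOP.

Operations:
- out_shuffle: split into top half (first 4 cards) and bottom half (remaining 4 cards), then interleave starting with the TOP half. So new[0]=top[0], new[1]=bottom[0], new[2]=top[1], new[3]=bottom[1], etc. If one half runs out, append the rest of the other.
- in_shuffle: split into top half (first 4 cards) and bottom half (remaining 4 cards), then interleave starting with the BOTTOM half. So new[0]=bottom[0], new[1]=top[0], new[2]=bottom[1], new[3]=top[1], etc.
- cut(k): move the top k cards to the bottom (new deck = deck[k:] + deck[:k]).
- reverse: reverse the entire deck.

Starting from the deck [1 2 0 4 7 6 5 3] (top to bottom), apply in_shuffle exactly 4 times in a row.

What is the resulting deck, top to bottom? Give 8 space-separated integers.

Answer: 4 3 0 5 2 6 1 7

Derivation:
After op 1 (in_shuffle): [7 1 6 2 5 0 3 4]
After op 2 (in_shuffle): [5 7 0 1 3 6 4 2]
After op 3 (in_shuffle): [3 5 6 7 4 0 2 1]
After op 4 (in_shuffle): [4 3 0 5 2 6 1 7]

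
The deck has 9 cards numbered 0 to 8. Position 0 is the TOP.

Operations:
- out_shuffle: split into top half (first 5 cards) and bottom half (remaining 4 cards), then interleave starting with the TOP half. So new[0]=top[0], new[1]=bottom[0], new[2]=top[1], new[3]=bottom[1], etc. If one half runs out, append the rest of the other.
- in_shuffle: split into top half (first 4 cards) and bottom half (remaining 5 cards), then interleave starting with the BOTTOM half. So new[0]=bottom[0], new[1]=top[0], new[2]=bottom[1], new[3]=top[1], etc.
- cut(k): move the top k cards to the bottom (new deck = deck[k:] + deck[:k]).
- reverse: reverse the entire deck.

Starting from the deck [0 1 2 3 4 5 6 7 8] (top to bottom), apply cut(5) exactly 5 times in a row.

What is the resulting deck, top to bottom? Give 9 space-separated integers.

After op 1 (cut(5)): [5 6 7 8 0 1 2 3 4]
After op 2 (cut(5)): [1 2 3 4 5 6 7 8 0]
After op 3 (cut(5)): [6 7 8 0 1 2 3 4 5]
After op 4 (cut(5)): [2 3 4 5 6 7 8 0 1]
After op 5 (cut(5)): [7 8 0 1 2 3 4 5 6]

Answer: 7 8 0 1 2 3 4 5 6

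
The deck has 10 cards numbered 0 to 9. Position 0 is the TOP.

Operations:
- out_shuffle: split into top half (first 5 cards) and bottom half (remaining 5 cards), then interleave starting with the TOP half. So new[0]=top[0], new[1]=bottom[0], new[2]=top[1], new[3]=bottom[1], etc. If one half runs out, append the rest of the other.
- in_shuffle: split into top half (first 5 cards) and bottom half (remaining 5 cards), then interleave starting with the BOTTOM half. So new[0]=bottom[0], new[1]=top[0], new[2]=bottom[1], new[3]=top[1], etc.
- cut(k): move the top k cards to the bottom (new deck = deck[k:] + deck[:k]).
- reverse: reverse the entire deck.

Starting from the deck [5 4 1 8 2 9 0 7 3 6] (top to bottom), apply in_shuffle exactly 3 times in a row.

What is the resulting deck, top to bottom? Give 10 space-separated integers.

After op 1 (in_shuffle): [9 5 0 4 7 1 3 8 6 2]
After op 2 (in_shuffle): [1 9 3 5 8 0 6 4 2 7]
After op 3 (in_shuffle): [0 1 6 9 4 3 2 5 7 8]

Answer: 0 1 6 9 4 3 2 5 7 8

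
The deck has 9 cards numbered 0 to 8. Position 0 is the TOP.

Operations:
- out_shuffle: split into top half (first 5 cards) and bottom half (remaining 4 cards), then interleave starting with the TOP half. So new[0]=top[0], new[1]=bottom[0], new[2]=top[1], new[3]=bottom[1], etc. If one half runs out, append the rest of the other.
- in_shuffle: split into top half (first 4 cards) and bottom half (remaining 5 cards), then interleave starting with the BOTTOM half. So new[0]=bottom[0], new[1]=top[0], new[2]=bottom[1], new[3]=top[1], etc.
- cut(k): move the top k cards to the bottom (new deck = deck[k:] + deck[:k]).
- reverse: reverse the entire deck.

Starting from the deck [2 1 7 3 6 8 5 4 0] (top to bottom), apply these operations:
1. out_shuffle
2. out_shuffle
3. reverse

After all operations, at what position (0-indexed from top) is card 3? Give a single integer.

Answer: 5

Derivation:
After op 1 (out_shuffle): [2 8 1 5 7 4 3 0 6]
After op 2 (out_shuffle): [2 4 8 3 1 0 5 6 7]
After op 3 (reverse): [7 6 5 0 1 3 8 4 2]
Card 3 is at position 5.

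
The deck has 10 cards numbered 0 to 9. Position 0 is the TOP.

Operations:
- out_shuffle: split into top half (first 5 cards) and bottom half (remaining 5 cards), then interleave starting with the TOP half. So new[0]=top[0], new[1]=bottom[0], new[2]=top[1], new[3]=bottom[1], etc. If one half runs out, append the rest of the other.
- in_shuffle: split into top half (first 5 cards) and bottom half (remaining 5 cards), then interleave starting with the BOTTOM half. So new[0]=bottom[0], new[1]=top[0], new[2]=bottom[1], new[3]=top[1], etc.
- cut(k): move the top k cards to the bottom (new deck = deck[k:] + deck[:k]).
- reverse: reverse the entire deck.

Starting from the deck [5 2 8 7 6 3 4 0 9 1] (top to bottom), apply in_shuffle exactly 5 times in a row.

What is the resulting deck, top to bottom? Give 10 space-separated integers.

After op 1 (in_shuffle): [3 5 4 2 0 8 9 7 1 6]
After op 2 (in_shuffle): [8 3 9 5 7 4 1 2 6 0]
After op 3 (in_shuffle): [4 8 1 3 2 9 6 5 0 7]
After op 4 (in_shuffle): [9 4 6 8 5 1 0 3 7 2]
After op 5 (in_shuffle): [1 9 0 4 3 6 7 8 2 5]

Answer: 1 9 0 4 3 6 7 8 2 5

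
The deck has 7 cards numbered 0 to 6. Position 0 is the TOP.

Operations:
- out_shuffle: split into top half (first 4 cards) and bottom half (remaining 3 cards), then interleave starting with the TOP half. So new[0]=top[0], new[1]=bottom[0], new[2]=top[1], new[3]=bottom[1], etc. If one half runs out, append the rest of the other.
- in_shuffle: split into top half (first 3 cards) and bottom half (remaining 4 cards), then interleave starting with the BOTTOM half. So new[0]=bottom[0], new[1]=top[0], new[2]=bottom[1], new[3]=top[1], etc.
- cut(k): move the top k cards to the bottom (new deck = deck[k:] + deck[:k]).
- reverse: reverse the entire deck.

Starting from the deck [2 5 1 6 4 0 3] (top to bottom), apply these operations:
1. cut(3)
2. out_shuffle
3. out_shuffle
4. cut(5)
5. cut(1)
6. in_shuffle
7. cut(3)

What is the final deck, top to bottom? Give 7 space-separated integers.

Answer: 6 4 0 3 2 5 1

Derivation:
After op 1 (cut(3)): [6 4 0 3 2 5 1]
After op 2 (out_shuffle): [6 2 4 5 0 1 3]
After op 3 (out_shuffle): [6 0 2 1 4 3 5]
After op 4 (cut(5)): [3 5 6 0 2 1 4]
After op 5 (cut(1)): [5 6 0 2 1 4 3]
After op 6 (in_shuffle): [2 5 1 6 4 0 3]
After op 7 (cut(3)): [6 4 0 3 2 5 1]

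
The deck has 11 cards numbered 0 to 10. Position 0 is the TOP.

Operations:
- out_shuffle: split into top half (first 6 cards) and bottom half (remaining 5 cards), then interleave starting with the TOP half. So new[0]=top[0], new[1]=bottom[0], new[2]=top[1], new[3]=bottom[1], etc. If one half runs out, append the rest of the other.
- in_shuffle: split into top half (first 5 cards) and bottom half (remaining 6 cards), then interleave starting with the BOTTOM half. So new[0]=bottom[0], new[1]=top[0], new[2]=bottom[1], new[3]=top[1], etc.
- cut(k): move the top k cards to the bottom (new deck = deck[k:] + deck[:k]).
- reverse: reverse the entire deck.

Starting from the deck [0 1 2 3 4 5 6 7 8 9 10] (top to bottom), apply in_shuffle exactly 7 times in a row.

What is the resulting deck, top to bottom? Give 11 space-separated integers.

Answer: 7 4 1 9 6 3 0 8 5 2 10

Derivation:
After op 1 (in_shuffle): [5 0 6 1 7 2 8 3 9 4 10]
After op 2 (in_shuffle): [2 5 8 0 3 6 9 1 4 7 10]
After op 3 (in_shuffle): [6 2 9 5 1 8 4 0 7 3 10]
After op 4 (in_shuffle): [8 6 4 2 0 9 7 5 3 1 10]
After op 5 (in_shuffle): [9 8 7 6 5 4 3 2 1 0 10]
After op 6 (in_shuffle): [4 9 3 8 2 7 1 6 0 5 10]
After op 7 (in_shuffle): [7 4 1 9 6 3 0 8 5 2 10]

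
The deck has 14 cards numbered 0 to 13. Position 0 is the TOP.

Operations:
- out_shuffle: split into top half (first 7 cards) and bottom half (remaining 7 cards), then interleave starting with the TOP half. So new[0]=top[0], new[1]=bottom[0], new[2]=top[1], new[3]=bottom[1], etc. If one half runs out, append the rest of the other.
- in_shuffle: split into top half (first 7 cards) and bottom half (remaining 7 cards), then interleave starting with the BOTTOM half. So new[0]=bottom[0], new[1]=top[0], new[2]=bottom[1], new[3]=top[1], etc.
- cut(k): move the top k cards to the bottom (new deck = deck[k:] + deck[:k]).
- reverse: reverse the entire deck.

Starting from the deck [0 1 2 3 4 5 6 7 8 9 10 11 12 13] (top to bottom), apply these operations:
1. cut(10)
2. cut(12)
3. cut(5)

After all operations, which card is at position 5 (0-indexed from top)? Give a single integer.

Answer: 4

Derivation:
After op 1 (cut(10)): [10 11 12 13 0 1 2 3 4 5 6 7 8 9]
After op 2 (cut(12)): [8 9 10 11 12 13 0 1 2 3 4 5 6 7]
After op 3 (cut(5)): [13 0 1 2 3 4 5 6 7 8 9 10 11 12]
Position 5: card 4.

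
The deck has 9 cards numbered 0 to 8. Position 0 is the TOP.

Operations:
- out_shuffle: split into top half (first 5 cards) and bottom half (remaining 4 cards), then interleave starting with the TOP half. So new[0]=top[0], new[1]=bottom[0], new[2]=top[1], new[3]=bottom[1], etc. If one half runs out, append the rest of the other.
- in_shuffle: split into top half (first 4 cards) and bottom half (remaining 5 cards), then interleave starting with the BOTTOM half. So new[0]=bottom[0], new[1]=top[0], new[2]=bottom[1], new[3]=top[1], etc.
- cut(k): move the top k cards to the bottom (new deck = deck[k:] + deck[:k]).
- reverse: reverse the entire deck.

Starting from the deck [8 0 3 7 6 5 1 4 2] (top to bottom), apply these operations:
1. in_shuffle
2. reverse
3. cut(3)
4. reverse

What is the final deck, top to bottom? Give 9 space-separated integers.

Answer: 4 7 2 6 8 5 0 1 3

Derivation:
After op 1 (in_shuffle): [6 8 5 0 1 3 4 7 2]
After op 2 (reverse): [2 7 4 3 1 0 5 8 6]
After op 3 (cut(3)): [3 1 0 5 8 6 2 7 4]
After op 4 (reverse): [4 7 2 6 8 5 0 1 3]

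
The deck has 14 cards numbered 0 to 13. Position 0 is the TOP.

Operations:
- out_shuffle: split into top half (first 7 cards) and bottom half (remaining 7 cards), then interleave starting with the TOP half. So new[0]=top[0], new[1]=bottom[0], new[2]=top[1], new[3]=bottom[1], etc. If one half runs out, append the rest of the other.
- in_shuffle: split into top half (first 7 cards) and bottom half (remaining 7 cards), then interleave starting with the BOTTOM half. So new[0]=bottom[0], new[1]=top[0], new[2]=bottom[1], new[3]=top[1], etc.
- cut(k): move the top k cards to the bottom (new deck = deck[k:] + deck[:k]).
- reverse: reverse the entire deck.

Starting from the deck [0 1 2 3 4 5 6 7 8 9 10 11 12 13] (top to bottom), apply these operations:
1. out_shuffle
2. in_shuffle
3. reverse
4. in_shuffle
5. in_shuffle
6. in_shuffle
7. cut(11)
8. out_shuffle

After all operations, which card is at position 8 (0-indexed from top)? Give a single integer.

Answer: 6

Derivation:
After op 1 (out_shuffle): [0 7 1 8 2 9 3 10 4 11 5 12 6 13]
After op 2 (in_shuffle): [10 0 4 7 11 1 5 8 12 2 6 9 13 3]
After op 3 (reverse): [3 13 9 6 2 12 8 5 1 11 7 4 0 10]
After op 4 (in_shuffle): [5 3 1 13 11 9 7 6 4 2 0 12 10 8]
After op 5 (in_shuffle): [6 5 4 3 2 1 0 13 12 11 10 9 8 7]
After op 6 (in_shuffle): [13 6 12 5 11 4 10 3 9 2 8 1 7 0]
After op 7 (cut(11)): [1 7 0 13 6 12 5 11 4 10 3 9 2 8]
After op 8 (out_shuffle): [1 11 7 4 0 10 13 3 6 9 12 2 5 8]
Position 8: card 6.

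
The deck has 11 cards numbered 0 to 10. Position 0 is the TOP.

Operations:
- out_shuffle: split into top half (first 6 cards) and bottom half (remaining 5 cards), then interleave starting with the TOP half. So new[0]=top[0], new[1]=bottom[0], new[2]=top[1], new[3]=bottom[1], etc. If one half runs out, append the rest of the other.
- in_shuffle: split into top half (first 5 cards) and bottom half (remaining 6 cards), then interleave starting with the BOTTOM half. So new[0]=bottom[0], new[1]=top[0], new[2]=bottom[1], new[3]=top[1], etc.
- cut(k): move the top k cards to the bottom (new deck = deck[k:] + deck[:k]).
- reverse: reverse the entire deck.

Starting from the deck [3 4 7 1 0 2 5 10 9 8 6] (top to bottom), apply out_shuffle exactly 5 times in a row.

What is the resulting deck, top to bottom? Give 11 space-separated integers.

Answer: 3 6 8 9 10 5 2 0 1 7 4

Derivation:
After op 1 (out_shuffle): [3 5 4 10 7 9 1 8 0 6 2]
After op 2 (out_shuffle): [3 1 5 8 4 0 10 6 7 2 9]
After op 3 (out_shuffle): [3 10 1 6 5 7 8 2 4 9 0]
After op 4 (out_shuffle): [3 8 10 2 1 4 6 9 5 0 7]
After op 5 (out_shuffle): [3 6 8 9 10 5 2 0 1 7 4]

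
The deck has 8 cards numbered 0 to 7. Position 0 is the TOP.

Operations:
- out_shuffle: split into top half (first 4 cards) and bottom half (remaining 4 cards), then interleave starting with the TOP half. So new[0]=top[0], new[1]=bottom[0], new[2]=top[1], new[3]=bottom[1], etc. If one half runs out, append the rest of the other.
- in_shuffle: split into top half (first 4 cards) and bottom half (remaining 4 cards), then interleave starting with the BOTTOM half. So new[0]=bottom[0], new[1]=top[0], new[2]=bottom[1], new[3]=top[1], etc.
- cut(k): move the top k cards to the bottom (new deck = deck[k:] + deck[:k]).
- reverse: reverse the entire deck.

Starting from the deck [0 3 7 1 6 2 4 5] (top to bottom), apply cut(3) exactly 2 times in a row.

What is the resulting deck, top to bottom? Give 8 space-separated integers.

After op 1 (cut(3)): [1 6 2 4 5 0 3 7]
After op 2 (cut(3)): [4 5 0 3 7 1 6 2]

Answer: 4 5 0 3 7 1 6 2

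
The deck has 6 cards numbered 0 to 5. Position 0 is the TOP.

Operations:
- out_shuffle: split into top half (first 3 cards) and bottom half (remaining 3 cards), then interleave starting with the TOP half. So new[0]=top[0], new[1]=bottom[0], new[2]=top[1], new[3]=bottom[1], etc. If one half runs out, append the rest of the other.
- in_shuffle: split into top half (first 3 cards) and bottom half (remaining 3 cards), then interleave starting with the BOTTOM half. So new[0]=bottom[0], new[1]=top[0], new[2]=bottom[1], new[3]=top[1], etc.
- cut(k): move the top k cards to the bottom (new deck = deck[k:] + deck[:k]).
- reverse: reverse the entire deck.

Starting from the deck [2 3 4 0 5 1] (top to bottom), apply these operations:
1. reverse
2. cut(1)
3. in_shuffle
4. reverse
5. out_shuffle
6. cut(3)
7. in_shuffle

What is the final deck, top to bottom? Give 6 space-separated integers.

Answer: 4 5 2 0 1 3

Derivation:
After op 1 (reverse): [1 5 0 4 3 2]
After op 2 (cut(1)): [5 0 4 3 2 1]
After op 3 (in_shuffle): [3 5 2 0 1 4]
After op 4 (reverse): [4 1 0 2 5 3]
After op 5 (out_shuffle): [4 2 1 5 0 3]
After op 6 (cut(3)): [5 0 3 4 2 1]
After op 7 (in_shuffle): [4 5 2 0 1 3]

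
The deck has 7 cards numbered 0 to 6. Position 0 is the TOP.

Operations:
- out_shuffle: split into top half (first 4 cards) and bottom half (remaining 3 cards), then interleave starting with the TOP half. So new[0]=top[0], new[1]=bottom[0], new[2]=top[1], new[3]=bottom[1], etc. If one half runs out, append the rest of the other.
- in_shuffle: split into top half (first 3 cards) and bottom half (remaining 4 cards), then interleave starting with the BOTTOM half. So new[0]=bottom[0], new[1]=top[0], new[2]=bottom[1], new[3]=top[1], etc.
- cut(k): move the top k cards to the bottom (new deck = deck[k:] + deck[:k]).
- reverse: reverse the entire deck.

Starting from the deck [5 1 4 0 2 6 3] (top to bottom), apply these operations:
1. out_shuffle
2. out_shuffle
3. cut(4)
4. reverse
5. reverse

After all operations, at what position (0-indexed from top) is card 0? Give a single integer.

After op 1 (out_shuffle): [5 2 1 6 4 3 0]
After op 2 (out_shuffle): [5 4 2 3 1 0 6]
After op 3 (cut(4)): [1 0 6 5 4 2 3]
After op 4 (reverse): [3 2 4 5 6 0 1]
After op 5 (reverse): [1 0 6 5 4 2 3]
Card 0 is at position 1.

Answer: 1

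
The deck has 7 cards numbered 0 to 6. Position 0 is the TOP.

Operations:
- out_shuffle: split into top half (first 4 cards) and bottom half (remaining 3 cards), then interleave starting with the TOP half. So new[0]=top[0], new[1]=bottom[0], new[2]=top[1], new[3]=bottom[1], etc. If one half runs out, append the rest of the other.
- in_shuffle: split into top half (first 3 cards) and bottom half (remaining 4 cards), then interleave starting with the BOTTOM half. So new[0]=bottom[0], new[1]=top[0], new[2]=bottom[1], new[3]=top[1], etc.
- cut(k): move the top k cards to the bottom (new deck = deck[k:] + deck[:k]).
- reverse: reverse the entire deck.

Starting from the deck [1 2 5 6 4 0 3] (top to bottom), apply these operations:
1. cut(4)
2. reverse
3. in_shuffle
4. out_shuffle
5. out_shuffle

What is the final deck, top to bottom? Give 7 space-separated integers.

Answer: 1 3 0 4 6 5 2

Derivation:
After op 1 (cut(4)): [4 0 3 1 2 5 6]
After op 2 (reverse): [6 5 2 1 3 0 4]
After op 3 (in_shuffle): [1 6 3 5 0 2 4]
After op 4 (out_shuffle): [1 0 6 2 3 4 5]
After op 5 (out_shuffle): [1 3 0 4 6 5 2]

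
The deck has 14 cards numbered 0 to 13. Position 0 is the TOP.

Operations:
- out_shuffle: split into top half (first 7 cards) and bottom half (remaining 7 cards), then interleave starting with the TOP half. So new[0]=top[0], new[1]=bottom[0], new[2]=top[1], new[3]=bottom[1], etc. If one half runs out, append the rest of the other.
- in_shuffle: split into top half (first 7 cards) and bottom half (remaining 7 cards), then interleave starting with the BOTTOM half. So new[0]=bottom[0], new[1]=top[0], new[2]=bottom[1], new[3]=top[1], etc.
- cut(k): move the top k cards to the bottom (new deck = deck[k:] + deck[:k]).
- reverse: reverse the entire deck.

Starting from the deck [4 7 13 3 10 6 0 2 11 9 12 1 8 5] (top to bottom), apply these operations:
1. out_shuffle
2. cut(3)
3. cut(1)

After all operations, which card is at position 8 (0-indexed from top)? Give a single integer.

After op 1 (out_shuffle): [4 2 7 11 13 9 3 12 10 1 6 8 0 5]
After op 2 (cut(3)): [11 13 9 3 12 10 1 6 8 0 5 4 2 7]
After op 3 (cut(1)): [13 9 3 12 10 1 6 8 0 5 4 2 7 11]
Position 8: card 0.

Answer: 0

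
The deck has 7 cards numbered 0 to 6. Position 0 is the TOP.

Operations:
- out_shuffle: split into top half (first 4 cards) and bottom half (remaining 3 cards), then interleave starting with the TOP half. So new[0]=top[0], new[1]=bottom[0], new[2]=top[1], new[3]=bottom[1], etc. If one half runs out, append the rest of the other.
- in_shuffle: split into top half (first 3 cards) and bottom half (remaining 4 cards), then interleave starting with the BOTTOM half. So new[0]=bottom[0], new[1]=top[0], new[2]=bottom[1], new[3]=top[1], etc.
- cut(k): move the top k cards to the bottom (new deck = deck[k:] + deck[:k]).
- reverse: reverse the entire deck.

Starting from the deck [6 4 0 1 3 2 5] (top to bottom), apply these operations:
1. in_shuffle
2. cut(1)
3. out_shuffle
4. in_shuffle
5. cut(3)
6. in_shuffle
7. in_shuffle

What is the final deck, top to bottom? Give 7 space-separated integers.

After op 1 (in_shuffle): [1 6 3 4 2 0 5]
After op 2 (cut(1)): [6 3 4 2 0 5 1]
After op 3 (out_shuffle): [6 0 3 5 4 1 2]
After op 4 (in_shuffle): [5 6 4 0 1 3 2]
After op 5 (cut(3)): [0 1 3 2 5 6 4]
After op 6 (in_shuffle): [2 0 5 1 6 3 4]
After op 7 (in_shuffle): [1 2 6 0 3 5 4]

Answer: 1 2 6 0 3 5 4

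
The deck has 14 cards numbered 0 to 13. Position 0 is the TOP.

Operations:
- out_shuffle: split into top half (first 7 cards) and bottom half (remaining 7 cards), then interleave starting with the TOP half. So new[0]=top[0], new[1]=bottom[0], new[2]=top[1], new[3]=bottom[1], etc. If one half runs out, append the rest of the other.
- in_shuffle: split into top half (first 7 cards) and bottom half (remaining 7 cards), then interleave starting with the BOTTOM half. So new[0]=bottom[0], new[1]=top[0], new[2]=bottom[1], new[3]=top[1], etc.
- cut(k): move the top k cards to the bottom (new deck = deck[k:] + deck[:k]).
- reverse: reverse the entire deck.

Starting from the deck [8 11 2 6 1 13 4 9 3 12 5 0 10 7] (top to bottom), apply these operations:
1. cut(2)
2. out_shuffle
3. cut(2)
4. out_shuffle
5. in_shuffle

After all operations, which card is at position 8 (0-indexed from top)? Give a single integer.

Answer: 2

Derivation:
After op 1 (cut(2)): [2 6 1 13 4 9 3 12 5 0 10 7 8 11]
After op 2 (out_shuffle): [2 12 6 5 1 0 13 10 4 7 9 8 3 11]
After op 3 (cut(2)): [6 5 1 0 13 10 4 7 9 8 3 11 2 12]
After op 4 (out_shuffle): [6 7 5 9 1 8 0 3 13 11 10 2 4 12]
After op 5 (in_shuffle): [3 6 13 7 11 5 10 9 2 1 4 8 12 0]
Position 8: card 2.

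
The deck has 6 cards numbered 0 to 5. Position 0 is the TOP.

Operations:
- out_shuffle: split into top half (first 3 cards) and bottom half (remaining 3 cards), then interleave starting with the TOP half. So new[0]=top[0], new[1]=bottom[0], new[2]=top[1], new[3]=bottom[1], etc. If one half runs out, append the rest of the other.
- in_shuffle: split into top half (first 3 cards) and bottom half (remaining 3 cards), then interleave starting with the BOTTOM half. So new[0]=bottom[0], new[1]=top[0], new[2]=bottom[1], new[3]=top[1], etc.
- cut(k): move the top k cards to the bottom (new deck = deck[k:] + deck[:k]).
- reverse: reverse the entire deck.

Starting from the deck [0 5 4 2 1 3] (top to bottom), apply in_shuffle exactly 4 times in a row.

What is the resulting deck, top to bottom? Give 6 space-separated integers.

After op 1 (in_shuffle): [2 0 1 5 3 4]
After op 2 (in_shuffle): [5 2 3 0 4 1]
After op 3 (in_shuffle): [0 5 4 2 1 3]
After op 4 (in_shuffle): [2 0 1 5 3 4]

Answer: 2 0 1 5 3 4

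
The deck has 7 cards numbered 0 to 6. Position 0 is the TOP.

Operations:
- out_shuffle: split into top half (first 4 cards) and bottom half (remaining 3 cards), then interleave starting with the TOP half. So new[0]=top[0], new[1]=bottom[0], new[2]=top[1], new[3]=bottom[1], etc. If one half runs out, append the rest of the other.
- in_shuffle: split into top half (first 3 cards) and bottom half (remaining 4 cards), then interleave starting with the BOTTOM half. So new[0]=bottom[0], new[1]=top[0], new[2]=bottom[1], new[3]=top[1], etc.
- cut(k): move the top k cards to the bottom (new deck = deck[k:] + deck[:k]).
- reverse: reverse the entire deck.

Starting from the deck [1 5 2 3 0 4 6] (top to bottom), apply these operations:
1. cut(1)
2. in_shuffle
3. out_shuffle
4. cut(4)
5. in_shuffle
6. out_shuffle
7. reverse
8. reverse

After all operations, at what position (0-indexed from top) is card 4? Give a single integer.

Answer: 2

Derivation:
After op 1 (cut(1)): [5 2 3 0 4 6 1]
After op 2 (in_shuffle): [0 5 4 2 6 3 1]
After op 3 (out_shuffle): [0 6 5 3 4 1 2]
After op 4 (cut(4)): [4 1 2 0 6 5 3]
After op 5 (in_shuffle): [0 4 6 1 5 2 3]
After op 6 (out_shuffle): [0 5 4 2 6 3 1]
After op 7 (reverse): [1 3 6 2 4 5 0]
After op 8 (reverse): [0 5 4 2 6 3 1]
Card 4 is at position 2.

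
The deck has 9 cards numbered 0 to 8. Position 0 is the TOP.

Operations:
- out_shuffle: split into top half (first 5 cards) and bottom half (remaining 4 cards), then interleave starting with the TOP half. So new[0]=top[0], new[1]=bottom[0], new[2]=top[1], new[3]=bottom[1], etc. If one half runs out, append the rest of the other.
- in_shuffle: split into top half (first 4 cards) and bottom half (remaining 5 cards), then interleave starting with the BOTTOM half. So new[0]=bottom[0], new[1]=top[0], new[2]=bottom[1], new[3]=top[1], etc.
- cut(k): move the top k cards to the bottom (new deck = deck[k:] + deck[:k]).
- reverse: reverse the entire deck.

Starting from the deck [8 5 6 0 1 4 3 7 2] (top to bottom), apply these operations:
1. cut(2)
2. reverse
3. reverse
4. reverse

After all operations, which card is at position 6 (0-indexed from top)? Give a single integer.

Answer: 1

Derivation:
After op 1 (cut(2)): [6 0 1 4 3 7 2 8 5]
After op 2 (reverse): [5 8 2 7 3 4 1 0 6]
After op 3 (reverse): [6 0 1 4 3 7 2 8 5]
After op 4 (reverse): [5 8 2 7 3 4 1 0 6]
Position 6: card 1.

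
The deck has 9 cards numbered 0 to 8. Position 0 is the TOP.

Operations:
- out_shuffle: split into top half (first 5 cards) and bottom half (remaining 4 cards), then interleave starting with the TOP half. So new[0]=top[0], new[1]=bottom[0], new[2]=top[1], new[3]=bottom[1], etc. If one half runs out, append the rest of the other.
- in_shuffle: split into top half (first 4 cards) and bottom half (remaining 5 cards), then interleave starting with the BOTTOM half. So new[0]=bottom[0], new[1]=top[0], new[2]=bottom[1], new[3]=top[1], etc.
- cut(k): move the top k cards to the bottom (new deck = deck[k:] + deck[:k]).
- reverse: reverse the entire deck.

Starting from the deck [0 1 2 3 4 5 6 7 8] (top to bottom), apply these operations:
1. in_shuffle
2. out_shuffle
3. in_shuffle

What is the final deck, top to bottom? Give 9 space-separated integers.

After op 1 (in_shuffle): [4 0 5 1 6 2 7 3 8]
After op 2 (out_shuffle): [4 2 0 7 5 3 1 8 6]
After op 3 (in_shuffle): [5 4 3 2 1 0 8 7 6]

Answer: 5 4 3 2 1 0 8 7 6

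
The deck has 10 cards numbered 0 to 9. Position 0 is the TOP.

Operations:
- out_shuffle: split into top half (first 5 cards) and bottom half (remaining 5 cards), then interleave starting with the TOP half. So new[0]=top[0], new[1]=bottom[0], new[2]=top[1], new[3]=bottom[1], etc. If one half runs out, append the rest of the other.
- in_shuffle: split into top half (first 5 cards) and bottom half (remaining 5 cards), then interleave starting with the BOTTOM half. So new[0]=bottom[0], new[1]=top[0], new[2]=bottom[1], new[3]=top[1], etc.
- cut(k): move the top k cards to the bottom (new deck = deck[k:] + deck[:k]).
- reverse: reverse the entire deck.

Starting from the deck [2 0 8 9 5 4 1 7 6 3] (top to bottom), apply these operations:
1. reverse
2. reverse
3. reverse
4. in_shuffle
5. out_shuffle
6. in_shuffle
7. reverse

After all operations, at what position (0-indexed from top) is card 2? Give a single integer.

Answer: 5

Derivation:
After op 1 (reverse): [3 6 7 1 4 5 9 8 0 2]
After op 2 (reverse): [2 0 8 9 5 4 1 7 6 3]
After op 3 (reverse): [3 6 7 1 4 5 9 8 0 2]
After op 4 (in_shuffle): [5 3 9 6 8 7 0 1 2 4]
After op 5 (out_shuffle): [5 7 3 0 9 1 6 2 8 4]
After op 6 (in_shuffle): [1 5 6 7 2 3 8 0 4 9]
After op 7 (reverse): [9 4 0 8 3 2 7 6 5 1]
Card 2 is at position 5.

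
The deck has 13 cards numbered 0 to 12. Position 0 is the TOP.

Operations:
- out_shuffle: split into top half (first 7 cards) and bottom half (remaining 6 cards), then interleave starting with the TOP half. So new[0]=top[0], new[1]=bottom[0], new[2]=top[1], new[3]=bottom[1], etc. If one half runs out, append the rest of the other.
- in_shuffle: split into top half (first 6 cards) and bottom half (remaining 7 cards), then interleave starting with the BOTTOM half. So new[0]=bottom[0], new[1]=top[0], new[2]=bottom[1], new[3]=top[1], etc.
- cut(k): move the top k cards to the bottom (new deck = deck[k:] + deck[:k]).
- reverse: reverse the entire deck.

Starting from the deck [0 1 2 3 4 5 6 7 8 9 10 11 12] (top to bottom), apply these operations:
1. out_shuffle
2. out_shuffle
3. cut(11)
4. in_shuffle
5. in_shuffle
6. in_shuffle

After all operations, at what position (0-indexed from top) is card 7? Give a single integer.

Answer: 0

Derivation:
After op 1 (out_shuffle): [0 7 1 8 2 9 3 10 4 11 5 12 6]
After op 2 (out_shuffle): [0 10 7 4 1 11 8 5 2 12 9 6 3]
After op 3 (cut(11)): [6 3 0 10 7 4 1 11 8 5 2 12 9]
After op 4 (in_shuffle): [1 6 11 3 8 0 5 10 2 7 12 4 9]
After op 5 (in_shuffle): [5 1 10 6 2 11 7 3 12 8 4 0 9]
After op 6 (in_shuffle): [7 5 3 1 12 10 8 6 4 2 0 11 9]
Card 7 is at position 0.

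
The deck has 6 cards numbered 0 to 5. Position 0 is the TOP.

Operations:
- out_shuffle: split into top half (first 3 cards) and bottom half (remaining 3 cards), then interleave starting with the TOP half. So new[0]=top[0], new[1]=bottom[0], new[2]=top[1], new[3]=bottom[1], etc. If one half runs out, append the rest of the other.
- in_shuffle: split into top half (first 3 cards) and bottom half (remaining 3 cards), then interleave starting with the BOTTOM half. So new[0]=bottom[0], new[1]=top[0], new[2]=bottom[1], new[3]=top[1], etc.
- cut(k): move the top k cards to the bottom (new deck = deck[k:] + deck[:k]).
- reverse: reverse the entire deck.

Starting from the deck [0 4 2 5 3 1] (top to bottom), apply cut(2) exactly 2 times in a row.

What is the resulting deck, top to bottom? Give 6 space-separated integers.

After op 1 (cut(2)): [2 5 3 1 0 4]
After op 2 (cut(2)): [3 1 0 4 2 5]

Answer: 3 1 0 4 2 5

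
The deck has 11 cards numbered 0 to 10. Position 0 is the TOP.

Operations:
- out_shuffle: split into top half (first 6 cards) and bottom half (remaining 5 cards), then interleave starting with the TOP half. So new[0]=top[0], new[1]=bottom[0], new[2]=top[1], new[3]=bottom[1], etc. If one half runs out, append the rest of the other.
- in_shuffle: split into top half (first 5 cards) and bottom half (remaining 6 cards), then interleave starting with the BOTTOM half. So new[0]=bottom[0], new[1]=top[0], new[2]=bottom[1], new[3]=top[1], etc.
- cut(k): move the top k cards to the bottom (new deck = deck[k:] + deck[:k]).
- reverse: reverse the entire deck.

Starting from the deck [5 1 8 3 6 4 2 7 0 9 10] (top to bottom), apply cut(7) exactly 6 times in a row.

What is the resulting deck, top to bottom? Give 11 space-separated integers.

Answer: 9 10 5 1 8 3 6 4 2 7 0

Derivation:
After op 1 (cut(7)): [7 0 9 10 5 1 8 3 6 4 2]
After op 2 (cut(7)): [3 6 4 2 7 0 9 10 5 1 8]
After op 3 (cut(7)): [10 5 1 8 3 6 4 2 7 0 9]
After op 4 (cut(7)): [2 7 0 9 10 5 1 8 3 6 4]
After op 5 (cut(7)): [8 3 6 4 2 7 0 9 10 5 1]
After op 6 (cut(7)): [9 10 5 1 8 3 6 4 2 7 0]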